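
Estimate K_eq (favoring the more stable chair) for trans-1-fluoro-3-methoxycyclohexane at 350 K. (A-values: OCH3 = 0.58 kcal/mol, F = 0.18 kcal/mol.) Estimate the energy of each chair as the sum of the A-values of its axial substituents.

C1 and C3 have the same parity, so for the trans isomer the two substituents are one axial and one equatorial in each chair.
Chair I (methoxy axial, fluoro equatorial): E = 0.58 kcal/mol; chair II (methoxy equatorial, fluoro axial): E = 0.18 kcal/mol.
ΔG = 0.40 kcal/mol between the two chairs.
K = exp(ΔG/RT) with R = 1.987×10⁻³ kcal mol⁻¹ K⁻¹ and T = 350 K gives K ≈ 1.78.

K ≈ 1.78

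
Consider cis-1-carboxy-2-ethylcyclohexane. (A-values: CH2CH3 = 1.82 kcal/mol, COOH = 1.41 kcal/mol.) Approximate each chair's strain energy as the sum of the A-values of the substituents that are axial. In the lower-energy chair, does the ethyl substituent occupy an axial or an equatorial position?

equatorial

C1 and C2 have opposite parity, so for the cis isomer the two substituents are one axial and one equatorial in each chair.
Chair I (ethyl axial, carboxyl equatorial): E = 1.82 kcal/mol.
Chair II (ethyl equatorial, carboxyl axial): E = 1.41 kcal/mol.
Chair II is the more stable (lower-energy) conformer, and in that chair the ethyl group is equatorial.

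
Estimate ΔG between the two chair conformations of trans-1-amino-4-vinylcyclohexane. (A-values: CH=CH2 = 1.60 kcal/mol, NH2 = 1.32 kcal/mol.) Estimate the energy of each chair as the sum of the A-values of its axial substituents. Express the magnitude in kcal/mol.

2.92 kcal/mol

C1 and C4 have opposite parity, so for the trans isomer the two substituents are e,e in one chair and a,a in the other.
Chair I (vinyl axial, amino axial): E = 2.92 kcal/mol.
Chair II (vinyl equatorial, amino equatorial): E = 0.00 kcal/mol.
ΔE = 2.92 − 0.00 = 2.92 kcal/mol; chair II is more stable.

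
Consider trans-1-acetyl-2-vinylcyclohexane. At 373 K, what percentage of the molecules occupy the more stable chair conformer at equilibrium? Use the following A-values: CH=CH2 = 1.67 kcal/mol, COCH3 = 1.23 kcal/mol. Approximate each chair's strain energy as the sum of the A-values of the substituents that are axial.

98.0%

C1 and C2 have opposite parity, so for the trans isomer the two substituents are e,e in one chair and a,a in the other.
Chair I (vinyl axial, acetyl axial): E = 2.90 kcal/mol; chair II (vinyl equatorial, acetyl equatorial): E = 0.00 kcal/mol.
ΔG = 2.90 kcal/mol between the two chairs.
K = exp(ΔG/RT) with R = 1.987×10⁻³ kcal mol⁻¹ K⁻¹ and T = 373 K gives K ≈ 50.
Fraction in the lower-energy chair = K/(K+1) = 98.0%.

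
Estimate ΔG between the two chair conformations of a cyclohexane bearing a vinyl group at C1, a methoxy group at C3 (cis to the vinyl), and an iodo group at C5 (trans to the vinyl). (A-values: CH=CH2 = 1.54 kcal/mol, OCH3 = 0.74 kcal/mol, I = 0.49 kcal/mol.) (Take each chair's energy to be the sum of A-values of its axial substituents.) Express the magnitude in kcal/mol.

1.79 kcal/mol

Chair I (vinyl axial, methoxy axial, iodo equatorial): E = 2.28 kcal/mol.
Chair II (vinyl equatorial, methoxy equatorial, iodo axial): E = 0.49 kcal/mol.
ΔE = 2.28 − 0.49 = 1.79 kcal/mol; chair II is more stable.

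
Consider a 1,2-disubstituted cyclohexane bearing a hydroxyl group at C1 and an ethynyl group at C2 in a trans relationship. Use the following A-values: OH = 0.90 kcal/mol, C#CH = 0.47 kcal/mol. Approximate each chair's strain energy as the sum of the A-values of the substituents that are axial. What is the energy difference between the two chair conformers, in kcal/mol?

C1 and C2 have opposite parity, so for the trans isomer the two substituents are e,e in one chair and a,a in the other.
Chair I (hydroxyl axial, ethynyl axial): E = 1.37 kcal/mol.
Chair II (hydroxyl equatorial, ethynyl equatorial): E = 0.00 kcal/mol.
ΔE = 1.37 − 0.00 = 1.37 kcal/mol; chair II is more stable.

1.37 kcal/mol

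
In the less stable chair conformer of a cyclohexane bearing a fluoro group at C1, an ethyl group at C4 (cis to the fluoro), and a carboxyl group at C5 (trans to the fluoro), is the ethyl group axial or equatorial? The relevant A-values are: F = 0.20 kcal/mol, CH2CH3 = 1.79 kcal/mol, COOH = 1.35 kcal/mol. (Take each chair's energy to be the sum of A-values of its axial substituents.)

axial

Chair I (fluoro axial, ethyl equatorial, carboxyl equatorial): E = 0.20 kcal/mol.
Chair II (fluoro equatorial, ethyl axial, carboxyl axial): E = 3.14 kcal/mol.
Chair II is the less stable (higher-energy) conformer, and in that chair the ethyl group is axial.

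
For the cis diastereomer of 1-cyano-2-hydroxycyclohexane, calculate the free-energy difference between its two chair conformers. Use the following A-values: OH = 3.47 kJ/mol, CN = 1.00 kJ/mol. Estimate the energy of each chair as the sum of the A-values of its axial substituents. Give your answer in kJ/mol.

2.47 kJ/mol

C1 and C2 have opposite parity, so for the cis isomer the two substituents are one axial and one equatorial in each chair.
Chair I (hydroxyl axial, cyano equatorial): E = 3.47 kJ/mol.
Chair II (hydroxyl equatorial, cyano axial): E = 1.00 kJ/mol.
ΔE = 3.47 − 1.00 = 2.47 kJ/mol; chair II is more stable.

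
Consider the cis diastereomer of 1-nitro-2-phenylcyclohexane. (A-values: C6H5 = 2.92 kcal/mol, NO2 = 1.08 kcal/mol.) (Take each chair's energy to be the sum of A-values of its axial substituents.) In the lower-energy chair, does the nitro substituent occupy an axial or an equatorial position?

axial

C1 and C2 have opposite parity, so for the cis isomer the two substituents are one axial and one equatorial in each chair.
Chair I (phenyl axial, nitro equatorial): E = 2.92 kcal/mol.
Chair II (phenyl equatorial, nitro axial): E = 1.08 kcal/mol.
Chair II is the more stable (lower-energy) conformer, and in that chair the nitro group is axial.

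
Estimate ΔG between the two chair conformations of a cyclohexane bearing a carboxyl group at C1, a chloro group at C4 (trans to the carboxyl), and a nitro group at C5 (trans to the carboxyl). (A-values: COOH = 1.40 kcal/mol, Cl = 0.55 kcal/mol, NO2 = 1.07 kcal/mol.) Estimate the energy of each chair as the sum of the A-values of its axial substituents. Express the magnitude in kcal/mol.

0.88 kcal/mol

Chair I (carboxyl axial, chloro axial, nitro equatorial): E = 1.95 kcal/mol.
Chair II (carboxyl equatorial, chloro equatorial, nitro axial): E = 1.07 kcal/mol.
ΔE = 1.95 − 1.07 = 0.88 kcal/mol; chair II is more stable.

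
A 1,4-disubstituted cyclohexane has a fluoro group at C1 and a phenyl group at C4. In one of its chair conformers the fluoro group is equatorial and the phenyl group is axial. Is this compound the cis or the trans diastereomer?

cis

C1 and C4 have opposite parity, so their axial bonds point in opposite directions.
With opposite-parity carbons, two substituents on the same face are one axial and one equatorial; opposite faces give both axial or both equatorial.
Here the groups are equatorial/axial → same face → cis.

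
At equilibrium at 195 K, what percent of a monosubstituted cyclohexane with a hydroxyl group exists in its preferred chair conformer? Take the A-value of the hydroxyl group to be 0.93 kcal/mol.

91.7%

One chair has the hydroxyl group axial (E = 0.93 kcal/mol) and the other has it equatorial (E = 0).
ΔG = 0.93 kcal/mol between the two chairs.
K = exp(ΔG/RT) with R = 1.987×10⁻³ kcal mol⁻¹ K⁻¹ and T = 195 K gives K ≈ 11.
Fraction in the lower-energy chair = K/(K+1) = 91.7%.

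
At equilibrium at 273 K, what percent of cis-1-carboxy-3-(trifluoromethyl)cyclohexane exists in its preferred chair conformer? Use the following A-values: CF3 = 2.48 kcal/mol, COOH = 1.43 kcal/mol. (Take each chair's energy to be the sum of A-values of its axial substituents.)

99.9%

C1 and C3 have the same parity, so for the cis isomer the two substituents are e,e in one chair and a,a in the other.
Chair I (trifluoromethyl axial, carboxyl axial): E = 3.91 kcal/mol; chair II (trifluoromethyl equatorial, carboxyl equatorial): E = 0.00 kcal/mol.
ΔG = 3.91 kcal/mol between the two chairs.
K = exp(ΔG/RT) with R = 1.987×10⁻³ kcal mol⁻¹ K⁻¹ and T = 273 K gives K ≈ 1.35e+03.
Fraction in the lower-energy chair = K/(K+1) = 99.9%.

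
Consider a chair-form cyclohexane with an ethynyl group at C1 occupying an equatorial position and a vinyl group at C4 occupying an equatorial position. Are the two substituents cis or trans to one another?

trans

C1 and C4 have opposite parity, so their axial bonds point in opposite directions.
With opposite-parity carbons, two substituents on the same face are one axial and one equatorial; opposite faces give both axial or both equatorial.
Here the groups are equatorial/equatorial → opposite face → trans.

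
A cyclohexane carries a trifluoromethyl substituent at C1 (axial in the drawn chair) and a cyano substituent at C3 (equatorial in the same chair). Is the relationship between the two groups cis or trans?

C1 and C3 have the same parity, so their axial bonds point in the same direction.
With same-parity carbons, two substituents on the same face are both axial or both equatorial; opposite faces give one of each.
Here the groups are axial/equatorial → opposite face → trans.

trans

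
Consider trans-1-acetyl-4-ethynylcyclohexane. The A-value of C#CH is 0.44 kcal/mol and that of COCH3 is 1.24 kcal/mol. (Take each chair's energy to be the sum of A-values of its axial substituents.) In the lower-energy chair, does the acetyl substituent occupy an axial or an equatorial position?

equatorial

C1 and C4 have opposite parity, so for the trans isomer the two substituents are e,e in one chair and a,a in the other.
Chair I (ethynyl axial, acetyl axial): E = 1.68 kcal/mol.
Chair II (ethynyl equatorial, acetyl equatorial): E = 0.00 kcal/mol.
Chair II is the more stable (lower-energy) conformer, and in that chair the acetyl group is equatorial.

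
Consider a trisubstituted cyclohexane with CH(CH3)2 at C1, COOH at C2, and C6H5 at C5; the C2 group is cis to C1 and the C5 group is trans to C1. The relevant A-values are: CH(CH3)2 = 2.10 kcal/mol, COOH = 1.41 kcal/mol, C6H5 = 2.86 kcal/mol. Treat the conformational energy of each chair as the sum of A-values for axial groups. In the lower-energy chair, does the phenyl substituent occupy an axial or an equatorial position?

Chair I (isopropyl axial, carboxyl equatorial, phenyl equatorial): E = 2.10 kcal/mol.
Chair II (isopropyl equatorial, carboxyl axial, phenyl axial): E = 4.27 kcal/mol.
Chair I is the more stable (lower-energy) conformer, and in that chair the phenyl group is equatorial.

equatorial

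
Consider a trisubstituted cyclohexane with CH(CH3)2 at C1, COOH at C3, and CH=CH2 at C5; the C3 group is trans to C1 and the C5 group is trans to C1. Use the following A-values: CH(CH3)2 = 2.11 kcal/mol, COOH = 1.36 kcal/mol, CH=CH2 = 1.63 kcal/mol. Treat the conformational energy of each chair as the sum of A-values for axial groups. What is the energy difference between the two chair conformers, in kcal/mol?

Chair I (isopropyl axial, carboxyl equatorial, vinyl equatorial): E = 2.11 kcal/mol.
Chair II (isopropyl equatorial, carboxyl axial, vinyl axial): E = 2.99 kcal/mol.
ΔE = 2.99 − 2.11 = 0.88 kcal/mol; chair I is more stable.

0.88 kcal/mol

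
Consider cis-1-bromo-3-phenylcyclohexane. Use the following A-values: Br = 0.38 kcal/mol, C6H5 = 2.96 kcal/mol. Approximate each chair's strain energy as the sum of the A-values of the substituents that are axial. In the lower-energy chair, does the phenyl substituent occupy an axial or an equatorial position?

equatorial

C1 and C3 have the same parity, so for the cis isomer the two substituents are e,e in one chair and a,a in the other.
Chair I (bromo axial, phenyl axial): E = 3.34 kcal/mol.
Chair II (bromo equatorial, phenyl equatorial): E = 0.00 kcal/mol.
Chair II is the more stable (lower-energy) conformer, and in that chair the phenyl group is equatorial.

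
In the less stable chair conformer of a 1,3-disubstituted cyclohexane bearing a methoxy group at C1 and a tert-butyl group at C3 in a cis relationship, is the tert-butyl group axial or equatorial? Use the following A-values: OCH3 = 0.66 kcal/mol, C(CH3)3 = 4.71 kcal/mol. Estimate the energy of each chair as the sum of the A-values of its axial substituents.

C1 and C3 have the same parity, so for the cis isomer the two substituents are e,e in one chair and a,a in the other.
Chair I (methoxy axial, tert-butyl axial): E = 5.37 kcal/mol.
Chair II (methoxy equatorial, tert-butyl equatorial): E = 0.00 kcal/mol.
Chair I is the less stable (higher-energy) conformer, and in that chair the tert-butyl group is axial.

axial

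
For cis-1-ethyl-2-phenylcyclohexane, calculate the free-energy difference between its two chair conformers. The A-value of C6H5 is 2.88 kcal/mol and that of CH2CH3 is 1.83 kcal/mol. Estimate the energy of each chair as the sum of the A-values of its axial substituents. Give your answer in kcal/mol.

C1 and C2 have opposite parity, so for the cis isomer the two substituents are one axial and one equatorial in each chair.
Chair I (phenyl axial, ethyl equatorial): E = 2.88 kcal/mol.
Chair II (phenyl equatorial, ethyl axial): E = 1.83 kcal/mol.
ΔE = 2.88 − 1.83 = 1.05 kcal/mol; chair II is more stable.

1.05 kcal/mol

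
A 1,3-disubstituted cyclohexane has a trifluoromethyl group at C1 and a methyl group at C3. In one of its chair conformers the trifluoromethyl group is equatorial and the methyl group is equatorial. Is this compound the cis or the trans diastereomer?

cis

C1 and C3 have the same parity, so their axial bonds point in the same direction.
With same-parity carbons, two substituents on the same face are both axial or both equatorial; opposite faces give one of each.
Here the groups are equatorial/equatorial → same face → cis.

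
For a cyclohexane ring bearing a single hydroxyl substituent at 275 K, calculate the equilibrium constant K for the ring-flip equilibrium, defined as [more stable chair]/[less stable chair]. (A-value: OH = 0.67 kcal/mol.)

One chair has the hydroxyl group axial (E = 0.67 kcal/mol) and the other has it equatorial (E = 0).
ΔG = 0.67 kcal/mol between the two chairs.
K = exp(ΔG/RT) with R = 1.987×10⁻³ kcal mol⁻¹ K⁻¹ and T = 275 K gives K ≈ 3.41.

K ≈ 3.41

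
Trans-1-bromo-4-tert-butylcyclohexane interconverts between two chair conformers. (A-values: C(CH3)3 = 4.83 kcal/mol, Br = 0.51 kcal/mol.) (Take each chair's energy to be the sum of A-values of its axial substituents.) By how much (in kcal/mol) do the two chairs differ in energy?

5.34 kcal/mol

C1 and C4 have opposite parity, so for the trans isomer the two substituents are e,e in one chair and a,a in the other.
Chair I (tert-butyl axial, bromo axial): E = 5.34 kcal/mol.
Chair II (tert-butyl equatorial, bromo equatorial): E = 0.00 kcal/mol.
ΔE = 5.34 − 0.00 = 5.34 kcal/mol; chair II is more stable.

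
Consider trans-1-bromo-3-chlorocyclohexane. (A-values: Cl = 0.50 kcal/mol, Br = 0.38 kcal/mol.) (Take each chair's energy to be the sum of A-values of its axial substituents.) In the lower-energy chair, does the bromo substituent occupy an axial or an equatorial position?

axial

C1 and C3 have the same parity, so for the trans isomer the two substituents are one axial and one equatorial in each chair.
Chair I (chloro axial, bromo equatorial): E = 0.50 kcal/mol.
Chair II (chloro equatorial, bromo axial): E = 0.38 kcal/mol.
Chair II is the more stable (lower-energy) conformer, and in that chair the bromo group is axial.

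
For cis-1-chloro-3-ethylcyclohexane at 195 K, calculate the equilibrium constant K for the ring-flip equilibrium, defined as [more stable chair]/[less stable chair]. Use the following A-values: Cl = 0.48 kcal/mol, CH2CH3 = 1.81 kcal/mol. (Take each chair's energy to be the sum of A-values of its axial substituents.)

K ≈ 369

C1 and C3 have the same parity, so for the cis isomer the two substituents are e,e in one chair and a,a in the other.
Chair I (chloro axial, ethyl axial): E = 2.29 kcal/mol; chair II (chloro equatorial, ethyl equatorial): E = 0.00 kcal/mol.
ΔG = 2.29 kcal/mol between the two chairs.
K = exp(ΔG/RT) with R = 1.987×10⁻³ kcal mol⁻¹ K⁻¹ and T = 195 K gives K ≈ 369.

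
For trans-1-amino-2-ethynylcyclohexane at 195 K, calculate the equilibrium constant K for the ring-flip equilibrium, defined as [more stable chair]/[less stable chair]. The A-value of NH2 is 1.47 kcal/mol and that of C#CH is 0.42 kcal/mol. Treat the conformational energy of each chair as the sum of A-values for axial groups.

C1 and C2 have opposite parity, so for the trans isomer the two substituents are e,e in one chair and a,a in the other.
Chair I (amino axial, ethynyl axial): E = 1.89 kcal/mol; chair II (amino equatorial, ethynyl equatorial): E = 0.00 kcal/mol.
ΔG = 1.89 kcal/mol between the two chairs.
K = exp(ΔG/RT) with R = 1.987×10⁻³ kcal mol⁻¹ K⁻¹ and T = 195 K gives K ≈ 131.

K ≈ 131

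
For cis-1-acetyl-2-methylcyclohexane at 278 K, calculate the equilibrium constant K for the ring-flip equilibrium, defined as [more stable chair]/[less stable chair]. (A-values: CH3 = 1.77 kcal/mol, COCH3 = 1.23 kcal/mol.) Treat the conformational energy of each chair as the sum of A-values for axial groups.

K ≈ 2.66

C1 and C2 have opposite parity, so for the cis isomer the two substituents are one axial and one equatorial in each chair.
Chair I (methyl axial, acetyl equatorial): E = 1.77 kcal/mol; chair II (methyl equatorial, acetyl axial): E = 1.23 kcal/mol.
ΔG = 0.54 kcal/mol between the two chairs.
K = exp(ΔG/RT) with R = 1.987×10⁻³ kcal mol⁻¹ K⁻¹ and T = 278 K gives K ≈ 2.66.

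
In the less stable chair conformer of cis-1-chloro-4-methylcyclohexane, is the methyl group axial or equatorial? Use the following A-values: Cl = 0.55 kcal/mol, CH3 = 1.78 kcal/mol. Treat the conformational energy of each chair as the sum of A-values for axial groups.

axial

C1 and C4 have opposite parity, so for the cis isomer the two substituents are one axial and one equatorial in each chair.
Chair I (chloro axial, methyl equatorial): E = 0.55 kcal/mol.
Chair II (chloro equatorial, methyl axial): E = 1.78 kcal/mol.
Chair II is the less stable (higher-energy) conformer, and in that chair the methyl group is axial.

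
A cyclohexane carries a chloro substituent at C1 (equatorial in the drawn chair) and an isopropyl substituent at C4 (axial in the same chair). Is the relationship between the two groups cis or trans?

C1 and C4 have opposite parity, so their axial bonds point in opposite directions.
With opposite-parity carbons, two substituents on the same face are one axial and one equatorial; opposite faces give both axial or both equatorial.
Here the groups are equatorial/axial → same face → cis.

cis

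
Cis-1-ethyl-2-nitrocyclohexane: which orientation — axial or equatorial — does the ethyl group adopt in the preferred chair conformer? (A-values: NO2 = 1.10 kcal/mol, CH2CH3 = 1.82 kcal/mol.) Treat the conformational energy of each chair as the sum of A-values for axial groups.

equatorial

C1 and C2 have opposite parity, so for the cis isomer the two substituents are one axial and one equatorial in each chair.
Chair I (nitro axial, ethyl equatorial): E = 1.10 kcal/mol.
Chair II (nitro equatorial, ethyl axial): E = 1.82 kcal/mol.
Chair I is the more stable (lower-energy) conformer, and in that chair the ethyl group is equatorial.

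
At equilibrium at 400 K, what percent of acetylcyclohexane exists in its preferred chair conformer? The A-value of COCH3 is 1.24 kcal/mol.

One chair has the acetyl group axial (E = 1.24 kcal/mol) and the other has it equatorial (E = 0).
ΔG = 1.24 kcal/mol between the two chairs.
K = exp(ΔG/RT) with R = 1.987×10⁻³ kcal mol⁻¹ K⁻¹ and T = 400 K gives K ≈ 4.76.
Fraction in the lower-energy chair = K/(K+1) = 82.6%.

82.6%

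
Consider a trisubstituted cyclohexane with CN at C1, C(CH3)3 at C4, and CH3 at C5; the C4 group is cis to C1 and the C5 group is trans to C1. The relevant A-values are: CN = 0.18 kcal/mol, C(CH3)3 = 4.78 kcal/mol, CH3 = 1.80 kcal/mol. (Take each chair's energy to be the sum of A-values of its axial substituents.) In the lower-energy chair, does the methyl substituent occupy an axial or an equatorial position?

Chair I (cyano axial, tert-butyl equatorial, methyl equatorial): E = 0.18 kcal/mol.
Chair II (cyano equatorial, tert-butyl axial, methyl axial): E = 6.58 kcal/mol.
Chair I is the more stable (lower-energy) conformer, and in that chair the methyl group is equatorial.

equatorial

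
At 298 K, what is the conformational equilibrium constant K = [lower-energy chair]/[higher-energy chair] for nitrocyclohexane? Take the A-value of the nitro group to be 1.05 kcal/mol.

K ≈ 5.89

One chair has the nitro group axial (E = 1.05 kcal/mol) and the other has it equatorial (E = 0).
ΔG = 1.05 kcal/mol between the two chairs.
K = exp(ΔG/RT) with R = 1.987×10⁻³ kcal mol⁻¹ K⁻¹ and T = 298 K gives K ≈ 5.89.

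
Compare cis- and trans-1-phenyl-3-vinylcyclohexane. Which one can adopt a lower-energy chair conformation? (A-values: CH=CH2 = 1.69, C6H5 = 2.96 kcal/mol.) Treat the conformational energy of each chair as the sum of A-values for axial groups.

At 1,3 positions (parity same): cis → (e,e or a,a); trans → (a,e or e,a).
Best chair for cis: E = 0.00 kcal/mol; best chair for trans: E = 1.69 kcal/mol.
The cis isomer is lower by 1.69 kcal/mol.

cis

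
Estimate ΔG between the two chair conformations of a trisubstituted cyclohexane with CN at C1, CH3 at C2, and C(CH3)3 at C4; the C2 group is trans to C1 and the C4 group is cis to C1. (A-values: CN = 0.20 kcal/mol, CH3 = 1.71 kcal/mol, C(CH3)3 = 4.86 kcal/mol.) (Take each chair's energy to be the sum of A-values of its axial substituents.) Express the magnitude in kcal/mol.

2.95 kcal/mol

Chair I (cyano axial, methyl axial, tert-butyl equatorial): E = 1.91 kcal/mol.
Chair II (cyano equatorial, methyl equatorial, tert-butyl axial): E = 4.86 kcal/mol.
ΔE = 4.86 − 1.91 = 2.95 kcal/mol; chair I is more stable.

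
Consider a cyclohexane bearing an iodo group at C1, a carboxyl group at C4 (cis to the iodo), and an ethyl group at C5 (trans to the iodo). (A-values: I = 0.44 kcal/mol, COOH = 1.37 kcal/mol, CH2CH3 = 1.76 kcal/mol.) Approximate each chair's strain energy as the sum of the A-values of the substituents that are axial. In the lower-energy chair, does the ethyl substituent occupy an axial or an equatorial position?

equatorial

Chair I (iodo axial, carboxyl equatorial, ethyl equatorial): E = 0.44 kcal/mol.
Chair II (iodo equatorial, carboxyl axial, ethyl axial): E = 3.13 kcal/mol.
Chair I is the more stable (lower-energy) conformer, and in that chair the ethyl group is equatorial.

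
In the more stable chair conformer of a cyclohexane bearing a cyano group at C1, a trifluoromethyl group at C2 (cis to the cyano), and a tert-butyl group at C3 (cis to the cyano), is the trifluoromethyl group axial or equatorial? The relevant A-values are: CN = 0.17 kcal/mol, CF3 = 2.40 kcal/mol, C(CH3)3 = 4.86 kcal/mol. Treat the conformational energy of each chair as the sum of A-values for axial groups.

axial

Chair I (cyano axial, trifluoromethyl equatorial, tert-butyl axial): E = 5.03 kcal/mol.
Chair II (cyano equatorial, trifluoromethyl axial, tert-butyl equatorial): E = 2.40 kcal/mol.
Chair II is the more stable (lower-energy) conformer, and in that chair the trifluoromethyl group is axial.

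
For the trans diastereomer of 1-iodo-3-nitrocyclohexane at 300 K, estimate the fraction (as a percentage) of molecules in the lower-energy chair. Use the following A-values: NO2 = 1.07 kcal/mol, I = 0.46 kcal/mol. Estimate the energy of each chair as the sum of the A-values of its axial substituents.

C1 and C3 have the same parity, so for the trans isomer the two substituents are one axial and one equatorial in each chair.
Chair I (nitro axial, iodo equatorial): E = 1.07 kcal/mol; chair II (nitro equatorial, iodo axial): E = 0.46 kcal/mol.
ΔG = 0.61 kcal/mol between the two chairs.
K = exp(ΔG/RT) with R = 1.987×10⁻³ kcal mol⁻¹ K⁻¹ and T = 300 K gives K ≈ 2.78.
Fraction in the lower-energy chair = K/(K+1) = 73.6%.

73.6%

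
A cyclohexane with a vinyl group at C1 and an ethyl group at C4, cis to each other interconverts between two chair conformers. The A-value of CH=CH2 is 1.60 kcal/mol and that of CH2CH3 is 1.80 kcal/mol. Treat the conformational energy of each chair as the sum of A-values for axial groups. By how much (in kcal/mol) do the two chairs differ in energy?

0.20 kcal/mol

C1 and C4 have opposite parity, so for the cis isomer the two substituents are one axial and one equatorial in each chair.
Chair I (vinyl axial, ethyl equatorial): E = 1.60 kcal/mol.
Chair II (vinyl equatorial, ethyl axial): E = 1.80 kcal/mol.
ΔE = 1.80 − 1.60 = 0.20 kcal/mol; chair I is more stable.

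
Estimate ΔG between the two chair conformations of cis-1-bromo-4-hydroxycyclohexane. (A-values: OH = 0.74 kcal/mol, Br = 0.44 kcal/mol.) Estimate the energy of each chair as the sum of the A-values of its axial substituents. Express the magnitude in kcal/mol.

0.30 kcal/mol

C1 and C4 have opposite parity, so for the cis isomer the two substituents are one axial and one equatorial in each chair.
Chair I (hydroxyl axial, bromo equatorial): E = 0.74 kcal/mol.
Chair II (hydroxyl equatorial, bromo axial): E = 0.44 kcal/mol.
ΔE = 0.74 − 0.44 = 0.30 kcal/mol; chair II is more stable.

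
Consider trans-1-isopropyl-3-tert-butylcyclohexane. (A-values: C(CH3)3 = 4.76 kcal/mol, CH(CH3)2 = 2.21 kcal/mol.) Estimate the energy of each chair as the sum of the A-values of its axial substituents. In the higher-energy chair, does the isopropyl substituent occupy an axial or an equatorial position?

equatorial

C1 and C3 have the same parity, so for the trans isomer the two substituents are one axial and one equatorial in each chair.
Chair I (tert-butyl axial, isopropyl equatorial): E = 4.76 kcal/mol.
Chair II (tert-butyl equatorial, isopropyl axial): E = 2.21 kcal/mol.
Chair I is the less stable (higher-energy) conformer, and in that chair the isopropyl group is equatorial.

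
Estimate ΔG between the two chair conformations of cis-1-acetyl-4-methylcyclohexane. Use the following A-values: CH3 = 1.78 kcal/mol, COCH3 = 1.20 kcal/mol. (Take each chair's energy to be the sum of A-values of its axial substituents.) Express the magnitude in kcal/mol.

0.58 kcal/mol

C1 and C4 have opposite parity, so for the cis isomer the two substituents are one axial and one equatorial in each chair.
Chair I (methyl axial, acetyl equatorial): E = 1.78 kcal/mol.
Chair II (methyl equatorial, acetyl axial): E = 1.20 kcal/mol.
ΔE = 1.78 − 1.20 = 0.58 kcal/mol; chair II is more stable.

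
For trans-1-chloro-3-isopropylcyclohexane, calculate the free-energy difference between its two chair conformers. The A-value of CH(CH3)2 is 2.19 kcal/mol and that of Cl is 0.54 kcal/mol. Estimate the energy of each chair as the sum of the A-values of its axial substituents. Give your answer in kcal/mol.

C1 and C3 have the same parity, so for the trans isomer the two substituents are one axial and one equatorial in each chair.
Chair I (isopropyl axial, chloro equatorial): E = 2.19 kcal/mol.
Chair II (isopropyl equatorial, chloro axial): E = 0.54 kcal/mol.
ΔE = 2.19 − 0.54 = 1.65 kcal/mol; chair II is more stable.

1.65 kcal/mol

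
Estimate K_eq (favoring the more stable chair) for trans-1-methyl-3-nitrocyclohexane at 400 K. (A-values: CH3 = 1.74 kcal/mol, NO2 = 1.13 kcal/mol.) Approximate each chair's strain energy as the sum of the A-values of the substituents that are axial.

K ≈ 2.15

C1 and C3 have the same parity, so for the trans isomer the two substituents are one axial and one equatorial in each chair.
Chair I (methyl axial, nitro equatorial): E = 1.74 kcal/mol; chair II (methyl equatorial, nitro axial): E = 1.13 kcal/mol.
ΔG = 0.61 kcal/mol between the two chairs.
K = exp(ΔG/RT) with R = 1.987×10⁻³ kcal mol⁻¹ K⁻¹ and T = 400 K gives K ≈ 2.15.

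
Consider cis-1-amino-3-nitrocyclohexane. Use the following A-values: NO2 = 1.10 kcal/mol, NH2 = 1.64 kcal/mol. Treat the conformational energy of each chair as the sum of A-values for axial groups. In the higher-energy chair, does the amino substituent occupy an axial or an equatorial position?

C1 and C3 have the same parity, so for the cis isomer the two substituents are e,e in one chair and a,a in the other.
Chair I (nitro axial, amino axial): E = 2.74 kcal/mol.
Chair II (nitro equatorial, amino equatorial): E = 0.00 kcal/mol.
Chair I is the less stable (higher-energy) conformer, and in that chair the amino group is axial.

axial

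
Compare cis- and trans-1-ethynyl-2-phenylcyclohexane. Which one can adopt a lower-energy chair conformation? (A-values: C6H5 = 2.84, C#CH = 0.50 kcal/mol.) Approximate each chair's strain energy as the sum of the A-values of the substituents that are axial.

At 1,2 positions (parity opposite): cis → (a,e or e,a); trans → (e,e or a,a).
Best chair for cis: E = 0.50 kcal/mol; best chair for trans: E = 0.00 kcal/mol.
The trans isomer is lower by 0.50 kcal/mol.

trans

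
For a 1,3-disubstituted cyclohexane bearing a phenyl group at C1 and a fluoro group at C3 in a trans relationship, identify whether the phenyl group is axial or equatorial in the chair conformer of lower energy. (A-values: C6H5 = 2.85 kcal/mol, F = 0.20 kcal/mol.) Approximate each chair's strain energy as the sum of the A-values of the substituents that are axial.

C1 and C3 have the same parity, so for the trans isomer the two substituents are one axial and one equatorial in each chair.
Chair I (phenyl axial, fluoro equatorial): E = 2.85 kcal/mol.
Chair II (phenyl equatorial, fluoro axial): E = 0.20 kcal/mol.
Chair II is the more stable (lower-energy) conformer, and in that chair the phenyl group is equatorial.

equatorial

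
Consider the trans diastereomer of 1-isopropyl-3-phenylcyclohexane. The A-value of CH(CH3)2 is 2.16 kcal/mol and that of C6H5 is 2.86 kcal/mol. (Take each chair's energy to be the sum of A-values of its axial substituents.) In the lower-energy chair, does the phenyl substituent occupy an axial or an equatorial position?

equatorial

C1 and C3 have the same parity, so for the trans isomer the two substituents are one axial and one equatorial in each chair.
Chair I (isopropyl axial, phenyl equatorial): E = 2.16 kcal/mol.
Chair II (isopropyl equatorial, phenyl axial): E = 2.86 kcal/mol.
Chair I is the more stable (lower-energy) conformer, and in that chair the phenyl group is equatorial.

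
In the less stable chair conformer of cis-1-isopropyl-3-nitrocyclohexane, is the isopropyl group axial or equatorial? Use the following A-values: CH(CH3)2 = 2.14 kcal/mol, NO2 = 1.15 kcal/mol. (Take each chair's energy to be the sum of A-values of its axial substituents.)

axial

C1 and C3 have the same parity, so for the cis isomer the two substituents are e,e in one chair and a,a in the other.
Chair I (isopropyl axial, nitro axial): E = 3.29 kcal/mol.
Chair II (isopropyl equatorial, nitro equatorial): E = 0.00 kcal/mol.
Chair I is the less stable (higher-energy) conformer, and in that chair the isopropyl group is axial.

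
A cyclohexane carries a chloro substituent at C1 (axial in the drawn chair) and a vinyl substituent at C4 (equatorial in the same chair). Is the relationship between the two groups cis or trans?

cis

C1 and C4 have opposite parity, so their axial bonds point in opposite directions.
With opposite-parity carbons, two substituents on the same face are one axial and one equatorial; opposite faces give both axial or both equatorial.
Here the groups are axial/equatorial → same face → cis.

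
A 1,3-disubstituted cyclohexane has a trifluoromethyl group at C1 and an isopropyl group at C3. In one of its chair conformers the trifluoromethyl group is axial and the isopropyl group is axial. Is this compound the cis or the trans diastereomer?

cis

C1 and C3 have the same parity, so their axial bonds point in the same direction.
With same-parity carbons, two substituents on the same face are both axial or both equatorial; opposite faces give one of each.
Here the groups are axial/axial → same face → cis.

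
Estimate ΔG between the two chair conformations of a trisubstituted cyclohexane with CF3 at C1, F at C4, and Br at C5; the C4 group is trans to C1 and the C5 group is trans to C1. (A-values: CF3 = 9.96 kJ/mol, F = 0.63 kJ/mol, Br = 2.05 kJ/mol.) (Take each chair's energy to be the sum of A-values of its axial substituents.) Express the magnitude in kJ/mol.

Chair I (trifluoromethyl axial, fluoro axial, bromo equatorial): E = 10.59 kJ/mol.
Chair II (trifluoromethyl equatorial, fluoro equatorial, bromo axial): E = 2.05 kJ/mol.
ΔE = 10.59 − 2.05 = 8.54 kJ/mol; chair II is more stable.

8.54 kJ/mol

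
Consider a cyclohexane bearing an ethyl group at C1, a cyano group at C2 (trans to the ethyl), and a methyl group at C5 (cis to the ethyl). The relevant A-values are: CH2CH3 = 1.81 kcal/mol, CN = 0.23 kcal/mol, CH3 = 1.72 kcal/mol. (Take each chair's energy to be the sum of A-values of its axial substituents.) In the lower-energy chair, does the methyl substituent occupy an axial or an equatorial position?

equatorial

Chair I (ethyl axial, cyano axial, methyl axial): E = 3.76 kcal/mol.
Chair II (ethyl equatorial, cyano equatorial, methyl equatorial): E = 0.00 kcal/mol.
Chair II is the more stable (lower-energy) conformer, and in that chair the methyl group is equatorial.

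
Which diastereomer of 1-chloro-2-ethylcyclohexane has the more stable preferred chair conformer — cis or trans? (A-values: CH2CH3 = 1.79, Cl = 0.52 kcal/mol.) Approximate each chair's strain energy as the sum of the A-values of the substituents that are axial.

trans

At 1,2 positions (parity opposite): cis → (a,e or e,a); trans → (e,e or a,a).
Best chair for cis: E = 0.52 kcal/mol; best chair for trans: E = 0.00 kcal/mol.
The trans isomer is lower by 0.52 kcal/mol.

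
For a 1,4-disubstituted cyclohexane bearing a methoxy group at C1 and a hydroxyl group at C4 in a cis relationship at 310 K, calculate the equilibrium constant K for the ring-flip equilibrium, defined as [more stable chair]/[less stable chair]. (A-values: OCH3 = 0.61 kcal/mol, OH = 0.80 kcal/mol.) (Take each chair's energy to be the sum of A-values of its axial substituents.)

K ≈ 1.36

C1 and C4 have opposite parity, so for the cis isomer the two substituents are one axial and one equatorial in each chair.
Chair I (methoxy axial, hydroxyl equatorial): E = 0.61 kcal/mol; chair II (methoxy equatorial, hydroxyl axial): E = 0.80 kcal/mol.
ΔG = 0.19 kcal/mol between the two chairs.
K = exp(ΔG/RT) with R = 1.987×10⁻³ kcal mol⁻¹ K⁻¹ and T = 310 K gives K ≈ 1.36.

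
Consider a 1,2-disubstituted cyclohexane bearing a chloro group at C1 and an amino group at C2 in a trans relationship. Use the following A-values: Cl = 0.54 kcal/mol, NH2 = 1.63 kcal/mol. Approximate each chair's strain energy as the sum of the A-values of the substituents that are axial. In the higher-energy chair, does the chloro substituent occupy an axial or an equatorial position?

axial

C1 and C2 have opposite parity, so for the trans isomer the two substituents are e,e in one chair and a,a in the other.
Chair I (chloro axial, amino axial): E = 2.17 kcal/mol.
Chair II (chloro equatorial, amino equatorial): E = 0.00 kcal/mol.
Chair I is the less stable (higher-energy) conformer, and in that chair the chloro group is axial.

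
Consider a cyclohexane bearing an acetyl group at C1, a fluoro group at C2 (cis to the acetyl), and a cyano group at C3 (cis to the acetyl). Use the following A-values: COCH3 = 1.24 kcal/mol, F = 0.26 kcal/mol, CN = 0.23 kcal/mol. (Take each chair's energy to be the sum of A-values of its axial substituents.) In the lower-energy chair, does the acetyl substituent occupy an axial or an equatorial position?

Chair I (acetyl axial, fluoro equatorial, cyano axial): E = 1.47 kcal/mol.
Chair II (acetyl equatorial, fluoro axial, cyano equatorial): E = 0.26 kcal/mol.
Chair II is the more stable (lower-energy) conformer, and in that chair the acetyl group is equatorial.

equatorial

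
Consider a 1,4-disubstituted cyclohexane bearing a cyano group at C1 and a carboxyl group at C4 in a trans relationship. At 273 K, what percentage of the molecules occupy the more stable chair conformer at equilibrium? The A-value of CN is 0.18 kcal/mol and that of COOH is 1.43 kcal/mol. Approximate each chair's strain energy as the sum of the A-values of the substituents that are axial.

C1 and C4 have opposite parity, so for the trans isomer the two substituents are e,e in one chair and a,a in the other.
Chair I (cyano axial, carboxyl axial): E = 1.61 kcal/mol; chair II (cyano equatorial, carboxyl equatorial): E = 0.00 kcal/mol.
ΔG = 1.61 kcal/mol between the two chairs.
K = exp(ΔG/RT) with R = 1.987×10⁻³ kcal mol⁻¹ K⁻¹ and T = 273 K gives K ≈ 19.5.
Fraction in the lower-energy chair = K/(K+1) = 95.1%.

95.1%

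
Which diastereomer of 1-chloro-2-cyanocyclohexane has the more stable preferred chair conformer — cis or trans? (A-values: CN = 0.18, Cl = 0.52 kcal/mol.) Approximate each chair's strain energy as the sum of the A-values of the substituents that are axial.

At 1,2 positions (parity opposite): cis → (a,e or e,a); trans → (e,e or a,a).
Best chair for cis: E = 0.18 kcal/mol; best chair for trans: E = 0.00 kcal/mol.
The trans isomer is lower by 0.18 kcal/mol.

trans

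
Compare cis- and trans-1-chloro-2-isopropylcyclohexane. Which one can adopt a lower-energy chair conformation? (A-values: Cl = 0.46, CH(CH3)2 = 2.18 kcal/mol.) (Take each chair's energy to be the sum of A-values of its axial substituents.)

At 1,2 positions (parity opposite): cis → (a,e or e,a); trans → (e,e or a,a).
Best chair for cis: E = 0.46 kcal/mol; best chair for trans: E = 0.00 kcal/mol.
The trans isomer is lower by 0.46 kcal/mol.

trans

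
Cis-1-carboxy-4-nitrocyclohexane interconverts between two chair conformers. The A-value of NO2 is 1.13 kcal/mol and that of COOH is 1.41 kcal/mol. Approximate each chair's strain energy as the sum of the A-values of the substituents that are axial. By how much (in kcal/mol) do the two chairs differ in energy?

0.28 kcal/mol

C1 and C4 have opposite parity, so for the cis isomer the two substituents are one axial and one equatorial in each chair.
Chair I (nitro axial, carboxyl equatorial): E = 1.13 kcal/mol.
Chair II (nitro equatorial, carboxyl axial): E = 1.41 kcal/mol.
ΔE = 1.41 − 1.13 = 0.28 kcal/mol; chair I is more stable.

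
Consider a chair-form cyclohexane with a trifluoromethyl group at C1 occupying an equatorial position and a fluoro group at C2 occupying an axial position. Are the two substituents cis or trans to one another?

C1 and C2 have opposite parity, so their axial bonds point in opposite directions.
With opposite-parity carbons, two substituents on the same face are one axial and one equatorial; opposite faces give both axial or both equatorial.
Here the groups are equatorial/axial → same face → cis.

cis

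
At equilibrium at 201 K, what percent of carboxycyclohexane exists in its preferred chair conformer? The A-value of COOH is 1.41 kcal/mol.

97.2%

One chair has the carboxyl group axial (E = 1.41 kcal/mol) and the other has it equatorial (E = 0).
ΔG = 1.41 kcal/mol between the two chairs.
K = exp(ΔG/RT) with R = 1.987×10⁻³ kcal mol⁻¹ K⁻¹ and T = 201 K gives K ≈ 34.1.
Fraction in the lower-energy chair = K/(K+1) = 97.2%.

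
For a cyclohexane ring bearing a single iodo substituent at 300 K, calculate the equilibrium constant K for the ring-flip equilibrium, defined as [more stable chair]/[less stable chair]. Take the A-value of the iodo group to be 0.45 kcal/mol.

One chair has the iodo group axial (E = 0.45 kcal/mol) and the other has it equatorial (E = 0).
ΔG = 0.45 kcal/mol between the two chairs.
K = exp(ΔG/RT) with R = 1.987×10⁻³ kcal mol⁻¹ K⁻¹ and T = 300 K gives K ≈ 2.13.

K ≈ 2.13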